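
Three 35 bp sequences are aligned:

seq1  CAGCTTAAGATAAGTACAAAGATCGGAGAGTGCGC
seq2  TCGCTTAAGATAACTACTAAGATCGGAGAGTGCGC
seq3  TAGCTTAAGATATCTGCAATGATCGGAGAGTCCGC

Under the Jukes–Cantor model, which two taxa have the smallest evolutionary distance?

seq1–seq2: 4/35 differ, p = 0.114, d = 0.124.
seq1–seq3: 6/35 differ, p = 0.171, d = 0.195.
seq2–seq3: 6/35 differ, p = 0.171, d = 0.195.
The smallest distance is between seq1 and seq2.

seq1 and seq2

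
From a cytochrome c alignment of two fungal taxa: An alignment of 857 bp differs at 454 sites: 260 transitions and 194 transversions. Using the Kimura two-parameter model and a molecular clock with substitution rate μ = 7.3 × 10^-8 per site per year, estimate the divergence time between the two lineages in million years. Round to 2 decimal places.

P = 260/857 ≈ 0.303384 and Q = 194/857 ≈ 0.226371.
Under the Kimura two-parameter model, d = −½ ln(1 − 2P − Q) − ¼ ln(1 − 2Q).
1 − 2P − Q = 0.166861, giving −½ ln(0.166861) = 0.895297.
1 − 2Q = 0.547258, giving −¼ ln(0.547258) = 0.150709.
d = 0.895297 + 0.150709 = 1.046006.
Under a molecular clock d = 2μt, so t = d/(2μ) = 1.046006 / (2 × 7.3 × 10^-8) = 7.16 million years.

7.16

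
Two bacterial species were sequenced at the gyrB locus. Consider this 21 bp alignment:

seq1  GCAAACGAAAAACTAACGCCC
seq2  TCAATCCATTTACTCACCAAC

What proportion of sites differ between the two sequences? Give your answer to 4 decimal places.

0.4762

The sequences differ at 10 of 21 positions (sites 1, 5, 7, 9, 10, 11, 15, 18, 19, 20).
p = 10/21 = 0.476190… ≈ 0.4762 (to 4 d.p.).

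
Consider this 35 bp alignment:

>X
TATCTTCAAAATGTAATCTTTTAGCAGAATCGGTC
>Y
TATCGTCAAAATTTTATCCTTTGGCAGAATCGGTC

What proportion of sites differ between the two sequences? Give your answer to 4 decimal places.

The sequences differ at 5 of 35 positions (sites 5, 13, 15, 19, 23).
p = 5/35 = 0.142857… ≈ 0.1429 (to 4 d.p.).

0.1429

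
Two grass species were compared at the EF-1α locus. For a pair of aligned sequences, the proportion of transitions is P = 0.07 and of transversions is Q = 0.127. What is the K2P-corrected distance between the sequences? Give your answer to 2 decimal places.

Under the Kimura two-parameter model, d = −½ ln(1 − 2P − Q) − ¼ ln(1 − 2Q).
1 − 2P − Q = 0.733, giving −½ ln(0.733) = 0.155305.
1 − 2Q = 0.746, giving −¼ ln(0.746) = 0.073257.
d = 0.155305 + 0.073257 = 0.228562.

0.23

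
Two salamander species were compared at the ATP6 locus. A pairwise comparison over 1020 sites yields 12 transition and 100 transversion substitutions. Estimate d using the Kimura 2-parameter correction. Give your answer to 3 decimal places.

P = 12/1020 ≈ 0.011765 and Q = 100/1020 ≈ 0.098039.
Under the Kimura two-parameter model, d = −½ ln(1 − 2P − Q) − ¼ ln(1 − 2Q).
1 − 2P − Q = 0.878431, giving −½ ln(0.878431) = 0.064809.
1 − 2Q = 0.803922, giving −¼ ln(0.803922) = 0.054563.
d = 0.064809 + 0.054563 = 0.119372.

0.119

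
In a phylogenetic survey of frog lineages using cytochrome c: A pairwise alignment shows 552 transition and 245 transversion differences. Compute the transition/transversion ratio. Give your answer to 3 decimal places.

R = 552/245 = 2.253061… ≈ 2.253 (to 3 d.p.).

2.253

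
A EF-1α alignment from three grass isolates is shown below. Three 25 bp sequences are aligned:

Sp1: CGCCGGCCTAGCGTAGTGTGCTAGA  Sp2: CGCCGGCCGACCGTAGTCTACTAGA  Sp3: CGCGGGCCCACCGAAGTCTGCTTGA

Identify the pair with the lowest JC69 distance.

Sp1–Sp2: 4/25 differ, p = 0.160, d = 0.180.
Sp1–Sp3: 6/25 differ, p = 0.240, d = 0.289.
Sp2–Sp3: 5/25 differ, p = 0.200, d = 0.233.
The smallest distance is between Sp1 and Sp2.

Sp1 and Sp2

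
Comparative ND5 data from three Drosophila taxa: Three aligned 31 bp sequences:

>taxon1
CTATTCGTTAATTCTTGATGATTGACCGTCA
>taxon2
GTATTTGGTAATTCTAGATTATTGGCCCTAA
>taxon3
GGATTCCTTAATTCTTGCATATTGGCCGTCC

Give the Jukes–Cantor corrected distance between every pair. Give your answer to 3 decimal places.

d(taxon1,taxon2) = 0.316, d(taxon1,taxon3) = 0.316, d(taxon2,taxon3) = 0.422

taxon1–taxon2: 8/31 sites differ → p ≈ 0.258065, d = −0.75 ln(1 − 0.344087) = 0.316295 ≈ 0.316.
taxon1–taxon3: 8/31 sites differ → p ≈ 0.258065, d = −0.75 ln(1 − 0.344087) = 0.316295 ≈ 0.316.
taxon2–taxon3: 10/31 sites differ → p ≈ 0.322581, d = −0.75 ln(1 − 0.430108) = 0.421731 ≈ 0.422.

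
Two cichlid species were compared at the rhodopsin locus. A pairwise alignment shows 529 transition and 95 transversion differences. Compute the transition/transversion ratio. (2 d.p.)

R = 529/95 = 5.568421… ≈ 5.57 (to 2 d.p.).

5.57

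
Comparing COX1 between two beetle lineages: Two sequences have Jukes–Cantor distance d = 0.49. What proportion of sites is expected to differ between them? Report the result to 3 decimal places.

p = (3/4)(1 − e^(−4d/3)) = 0.75 × (1 − e^(-0.653333)) = 0.75 × (1 − 0.520309) = 0.359768.

0.360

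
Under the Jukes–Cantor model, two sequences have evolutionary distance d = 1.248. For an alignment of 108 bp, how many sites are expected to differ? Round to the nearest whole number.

Invert JC69: p = (3/4)(1 − e^(−4d/3)) = 0.75 × (1 − e^(-1.664)) = 0.75 × (1 − 0.189380) = 0.607965.
Expected differing sites = pL ≈ 0.607965 × 108 = 65.66022 ≈ 66.

66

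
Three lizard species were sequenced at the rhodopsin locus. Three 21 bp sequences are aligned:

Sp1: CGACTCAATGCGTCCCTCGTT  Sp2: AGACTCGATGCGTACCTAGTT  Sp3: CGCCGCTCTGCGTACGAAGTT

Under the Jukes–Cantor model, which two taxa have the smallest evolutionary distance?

Sp1 and Sp2

Sp1–Sp2: 4/21 differ, p = 0.190, d = 0.220.
Sp1–Sp3: 8/21 differ, p = 0.381, d = 0.532.
Sp2–Sp3: 7/21 differ, p = 0.333, d = 0.441.
The smallest distance is between Sp1 and Sp2.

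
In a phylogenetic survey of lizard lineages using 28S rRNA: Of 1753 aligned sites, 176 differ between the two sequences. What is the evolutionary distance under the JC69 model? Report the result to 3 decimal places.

p = 176/1753 ≈ 0.100399.
d = −(3/4) ln(1 − 4p/3) = −0.75 ln(1 − 0.133865) = −0.75 ln(0.866135)
  = −0.75 × (-0.143714) = 0.107786 substitutions/site.

0.108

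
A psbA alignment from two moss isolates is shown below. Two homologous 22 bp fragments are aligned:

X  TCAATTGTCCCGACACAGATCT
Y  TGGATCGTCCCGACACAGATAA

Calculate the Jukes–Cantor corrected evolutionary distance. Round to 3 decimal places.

The sequences differ at 5 of 22 sites (2, 3, 6, 21, 22), so p = 5/22 ≈ 0.227273.
d = −(3/4) ln(1 − 4p/3) = −0.75 ln(1 − 0.303031) = −0.75 ln(0.696969)
  = −0.75 × (-0.361014) = 0.270761 substitutions/site.

0.271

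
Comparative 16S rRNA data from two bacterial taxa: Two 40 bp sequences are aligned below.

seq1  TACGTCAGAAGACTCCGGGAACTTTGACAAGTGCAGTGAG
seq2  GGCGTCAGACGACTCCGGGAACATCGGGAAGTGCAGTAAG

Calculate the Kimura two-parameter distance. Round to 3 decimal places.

Of 40 sites, 4 differences are transitions and 4 are transversions, so P = 4/40 = 0.1 and Q = 4/40 = 0.1.
Under the Kimura two-parameter model, d = −½ ln(1 − 2P − Q) − ¼ ln(1 − 2Q).
1 − 2P − Q = 0.7, giving −½ ln(0.7) = 0.178337.
1 − 2Q = 0.8, giving −¼ ln(0.8) = 0.055786.
d = 0.178337 + 0.055786 = 0.234123.

0.234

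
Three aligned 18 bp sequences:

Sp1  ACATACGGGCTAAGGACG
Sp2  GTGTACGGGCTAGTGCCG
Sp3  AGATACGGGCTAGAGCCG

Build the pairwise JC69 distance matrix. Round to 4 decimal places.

Sp1–Sp2: 6/18 sites differ → p ≈ 0.333333, d = −0.75 ln(1 − 0.444444) = 0.440839 ≈ 0.4408.
Sp1–Sp3: 4/18 sites differ → p ≈ 0.222222, d = −0.75 ln(1 − 0.296296) = 0.263548 ≈ 0.2635.
Sp2–Sp3: 4/18 sites differ → p ≈ 0.222222, d = −0.75 ln(1 − 0.296296) = 0.263548 ≈ 0.2635.

d(Sp1,Sp2) = 0.4408, d(Sp1,Sp3) = 0.2635, d(Sp2,Sp3) = 0.2635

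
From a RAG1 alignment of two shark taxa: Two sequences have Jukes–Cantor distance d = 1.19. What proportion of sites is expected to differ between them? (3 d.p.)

p = (3/4)(1 − e^(−4d/3)) = 0.75 × (1 − e^(-1.586667)) = 0.75 × (1 − 0.204606) = 0.596546.

0.597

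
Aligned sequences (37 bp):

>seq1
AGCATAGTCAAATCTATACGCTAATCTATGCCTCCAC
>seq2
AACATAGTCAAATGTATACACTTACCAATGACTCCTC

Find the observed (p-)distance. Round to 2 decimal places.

0.22

The sequences differ at 8 of 37 positions (sites 2, 14, 20, 23, 25, 27, 31, 36).
p = 8/37 = 0.216216… ≈ 0.22 (to 2 d.p.).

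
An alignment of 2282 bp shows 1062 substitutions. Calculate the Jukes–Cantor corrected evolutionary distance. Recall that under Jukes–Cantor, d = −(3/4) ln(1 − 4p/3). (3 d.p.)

0.727

p = 1062/2282 ≈ 0.465381.
d = −(3/4) ln(1 − 4p/3) = −0.75 ln(1 − 0.620508) = −0.75 ln(0.379492)
  = −0.75 × (-0.968922) = 0.726692 substitutions/site.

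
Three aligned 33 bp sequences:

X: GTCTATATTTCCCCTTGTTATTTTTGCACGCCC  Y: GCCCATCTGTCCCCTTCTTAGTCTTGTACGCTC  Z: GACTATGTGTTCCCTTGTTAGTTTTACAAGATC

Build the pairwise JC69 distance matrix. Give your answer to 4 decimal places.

d(X,Y) = 0.3390, d(X,Z) = 0.3390, d(Y,Z) = 0.3882

X–Y: 9/33 sites differ → p ≈ 0.272727, d = −0.75 ln(1 − 0.363636) = 0.338988 ≈ 0.3390.
X–Z: 9/33 sites differ → p ≈ 0.272727, d = −0.75 ln(1 − 0.363636) = 0.338988 ≈ 0.3390.
Y–Z: 10/33 sites differ → p ≈ 0.30303, d = −0.75 ln(1 − 0.40404) = 0.388186 ≈ 0.3882.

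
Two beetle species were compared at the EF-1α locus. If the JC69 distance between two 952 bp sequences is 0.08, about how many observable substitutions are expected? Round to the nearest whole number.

Invert JC69: p = (3/4)(1 − e^(−4d/3)) = 0.75 × (1 − e^(-0.106667)) = 0.75 × (1 − 0.898825) = 0.075881.
Expected differing sites = pL ≈ 0.075881 × 952 = 72.238712 ≈ 72.

72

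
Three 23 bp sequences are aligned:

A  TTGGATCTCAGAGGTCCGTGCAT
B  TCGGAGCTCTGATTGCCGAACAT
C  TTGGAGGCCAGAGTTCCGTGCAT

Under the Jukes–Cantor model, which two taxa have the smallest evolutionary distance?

A and C

A–B: 8/23 differ, p = 0.348, d = 0.467.
A–C: 4/23 differ, p = 0.174, d = 0.198.
B–C: 8/23 differ, p = 0.348, d = 0.467.
The smallest distance is between A and C.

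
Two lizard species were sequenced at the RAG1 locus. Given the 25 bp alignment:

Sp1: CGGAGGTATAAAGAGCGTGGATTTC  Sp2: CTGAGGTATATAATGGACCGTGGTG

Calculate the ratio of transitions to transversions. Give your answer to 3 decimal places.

Transitions are A↔G and C↔T; transversions are all other mismatches.
Transitions: 3. Transversions: 9.
R = 3/9 = 0.333333… ≈ 0.333 (to 3 d.p.).

0.333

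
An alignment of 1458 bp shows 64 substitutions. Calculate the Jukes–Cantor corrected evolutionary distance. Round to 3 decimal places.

0.045

p = 64/1458 ≈ 0.043896.
d = −(3/4) ln(1 − 4p/3) = −0.75 ln(1 − 0.058528) = −0.75 ln(0.941472)
  = −0.75 × (-0.060311) = 0.045233 substitutions/site.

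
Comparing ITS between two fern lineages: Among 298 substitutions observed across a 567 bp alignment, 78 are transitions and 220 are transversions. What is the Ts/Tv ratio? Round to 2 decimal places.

R = 78/220 = 0.354545… ≈ 0.35 (to 2 d.p.).

0.35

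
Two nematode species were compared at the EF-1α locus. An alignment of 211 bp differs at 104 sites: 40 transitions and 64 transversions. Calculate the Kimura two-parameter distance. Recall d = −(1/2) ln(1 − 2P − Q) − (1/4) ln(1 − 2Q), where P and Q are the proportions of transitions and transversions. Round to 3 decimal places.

P = 40/211 ≈ 0.189573 and Q = 64/211 ≈ 0.303318.
Under the Kimura two-parameter model, d = −½ ln(1 − 2P − Q) − ¼ ln(1 − 2Q).
1 − 2P − Q = 0.317536, giving −½ ln(0.317536) = 0.573582.
1 − 2Q = 0.393364, giving −¼ ln(0.393364) = 0.233255.
d = 0.573582 + 0.233255 = 0.806837.

0.807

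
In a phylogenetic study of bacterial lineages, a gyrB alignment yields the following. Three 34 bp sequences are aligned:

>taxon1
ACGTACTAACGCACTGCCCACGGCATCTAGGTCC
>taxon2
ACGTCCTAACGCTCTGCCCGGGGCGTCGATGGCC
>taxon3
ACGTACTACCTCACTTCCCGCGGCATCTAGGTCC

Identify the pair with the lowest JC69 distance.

taxon1–taxon2: 8/34 differ, p = 0.235, d = 0.282.
taxon1–taxon3: 4/34 differ, p = 0.118, d = 0.128.
taxon2–taxon3: 10/34 differ, p = 0.294, d = 0.373.
The smallest distance is between taxon1 and taxon3.

taxon1 and taxon3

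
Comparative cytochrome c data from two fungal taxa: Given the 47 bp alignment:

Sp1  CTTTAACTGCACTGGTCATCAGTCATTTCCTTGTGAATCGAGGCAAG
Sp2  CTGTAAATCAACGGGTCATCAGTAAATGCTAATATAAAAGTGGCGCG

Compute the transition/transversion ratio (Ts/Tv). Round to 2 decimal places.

0.12

Transitions are A↔G and C↔T; transversions are all other mismatches.
Transitions: 2. Transversions: 17.
R = 2/17 = 0.117647… ≈ 0.12 (to 2 d.p.).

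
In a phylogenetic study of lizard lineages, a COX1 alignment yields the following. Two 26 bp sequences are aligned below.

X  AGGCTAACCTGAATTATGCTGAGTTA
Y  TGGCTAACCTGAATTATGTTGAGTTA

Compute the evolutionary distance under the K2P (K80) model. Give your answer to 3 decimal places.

0.081

Of 26 sites, 1 differences are transitions and 1 are transversions, so P = 1/26 ≈ 0.038462 and Q = 1/26 ≈ 0.038462.
Under the Kimura two-parameter model, d = −½ ln(1 − 2P − Q) − ¼ ln(1 − 2Q).
1 − 2P − Q = 0.884614, giving −½ ln(0.884614) = 0.061302.
1 − 2Q = 0.923076, giving −¼ ln(0.923076) = 0.020011.
d = 0.061302 + 0.020011 = 0.081313.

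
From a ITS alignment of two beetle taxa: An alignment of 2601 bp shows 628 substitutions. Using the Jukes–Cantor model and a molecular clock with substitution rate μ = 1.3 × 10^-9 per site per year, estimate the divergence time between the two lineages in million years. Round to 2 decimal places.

112.07

p = 628/2601 ≈ 0.241446.
d = −(3/4) ln(1 − 4p/3) = −0.75 ln(1 − 0.321928) = −0.75 ln(0.678072)
  = −0.75 × (-0.388502) = 0.291377 substitutions/site.
Under a molecular clock d = 2μt, so t = d/(2μ) = 0.291377 / (2 × 1.3 × 10^-9) = 112.07 million years.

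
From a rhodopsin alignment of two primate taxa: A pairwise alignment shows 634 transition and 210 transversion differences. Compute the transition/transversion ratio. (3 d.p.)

3.019

R = 634/210 = 3.019047… ≈ 3.019 (to 3 d.p.).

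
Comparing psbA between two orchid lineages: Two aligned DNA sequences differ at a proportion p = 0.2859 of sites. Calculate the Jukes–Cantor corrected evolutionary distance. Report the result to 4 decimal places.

d = −(3/4) ln(1 − 4p/3) = −0.75 ln(1 − 0.3812) = −0.75 ln(0.6188)
  = −0.75 × (-0.479973) = 0.359980 substitutions/site.

0.3600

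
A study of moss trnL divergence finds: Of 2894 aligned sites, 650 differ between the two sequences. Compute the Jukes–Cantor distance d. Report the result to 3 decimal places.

0.267

p = 650/2894 ≈ 0.224603.
d = −(3/4) ln(1 − 4p/3) = −0.75 ln(1 − 0.299471) = −0.75 ln(0.700529)
  = −0.75 × (-0.355920) = 0.266940 substitutions/site.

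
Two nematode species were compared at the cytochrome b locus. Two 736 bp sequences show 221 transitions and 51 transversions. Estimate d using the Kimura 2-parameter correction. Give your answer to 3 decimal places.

P = 221/736 ≈ 0.300272 and Q = 51/736 ≈ 0.069293.
Under the Kimura two-parameter model, d = −½ ln(1 − 2P − Q) − ¼ ln(1 − 2Q).
1 − 2P − Q = 0.330163, giving −½ ln(0.330163) = 0.554084.
1 − 2Q = 0.861414, giving −¼ ln(0.861414) = 0.037295.
d = 0.554084 + 0.037295 = 0.591379.

0.591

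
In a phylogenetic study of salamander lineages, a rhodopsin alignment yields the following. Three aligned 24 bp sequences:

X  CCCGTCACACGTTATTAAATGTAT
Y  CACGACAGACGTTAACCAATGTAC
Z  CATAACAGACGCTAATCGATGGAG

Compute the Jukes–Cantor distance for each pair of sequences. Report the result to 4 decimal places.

X–Y: 7/24 sites differ → p ≈ 0.291667, d = −0.75 ln(1 − 0.388889) = 0.369358 ≈ 0.3694.
X–Z: 11/24 sites differ → p ≈ 0.458333, d = −0.75 ln(1 − 0.611111) = 0.708346 ≈ 0.7083.
Y–Z: 7/24 sites differ → p ≈ 0.291667, d = −0.75 ln(1 − 0.388889) = 0.369358 ≈ 0.3694.

d(X,Y) = 0.3694, d(X,Z) = 0.7083, d(Y,Z) = 0.3694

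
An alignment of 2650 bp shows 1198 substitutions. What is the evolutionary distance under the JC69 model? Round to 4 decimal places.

0.6924

p = 1198/2650 ≈ 0.452075.
d = −(3/4) ln(1 − 4p/3) = −0.75 ln(1 − 0.602767) = −0.75 ln(0.397233)
  = −0.75 × (-0.923232) = 0.692424 substitutions/site.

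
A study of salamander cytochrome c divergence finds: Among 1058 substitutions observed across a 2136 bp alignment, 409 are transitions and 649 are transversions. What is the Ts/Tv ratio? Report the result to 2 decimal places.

R = 409/649 = 0.630200… ≈ 0.63 (to 2 d.p.).

0.63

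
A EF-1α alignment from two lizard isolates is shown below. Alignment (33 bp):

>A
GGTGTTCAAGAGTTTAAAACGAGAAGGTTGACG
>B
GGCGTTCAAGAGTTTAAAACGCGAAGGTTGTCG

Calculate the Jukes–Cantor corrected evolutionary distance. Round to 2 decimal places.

The sequences differ at 3 of 33 sites (3, 22, 31), so p = 3/33 ≈ 0.090909.
d = −(3/4) ln(1 − 4p/3) = −0.75 ln(1 − 0.121212) = −0.75 ln(0.878788)
  = −0.75 × (-0.129212) = 0.096909 substitutions/site.

0.10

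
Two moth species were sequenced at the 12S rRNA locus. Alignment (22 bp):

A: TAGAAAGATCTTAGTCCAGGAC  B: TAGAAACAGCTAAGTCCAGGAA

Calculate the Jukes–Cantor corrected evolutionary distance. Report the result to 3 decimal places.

0.208

The sequences differ at 4 of 22 sites (7, 9, 12, 22), so p = 4/22 ≈ 0.181818.
d = −(3/4) ln(1 − 4p/3) = −0.75 ln(1 − 0.242424) = −0.75 ln(0.757576)
  = −0.75 × (-0.277631) = 0.208223 substitutions/site.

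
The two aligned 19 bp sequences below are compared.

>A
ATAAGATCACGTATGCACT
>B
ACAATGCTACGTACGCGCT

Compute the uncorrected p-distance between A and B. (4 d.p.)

The sequences differ at 7 of 19 positions (sites 2, 5, 6, 7, 8, 14, 17).
p = 7/19 = 0.368421… ≈ 0.3684 (to 4 d.p.).

0.3684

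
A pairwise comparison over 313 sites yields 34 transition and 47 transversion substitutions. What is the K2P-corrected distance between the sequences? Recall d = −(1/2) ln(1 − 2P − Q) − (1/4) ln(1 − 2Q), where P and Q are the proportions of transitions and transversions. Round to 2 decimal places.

P = 34/313 ≈ 0.108626 and Q = 47/313 ≈ 0.15016.
Under the Kimura two-parameter model, d = −½ ln(1 − 2P − Q) − ¼ ln(1 − 2Q).
1 − 2P − Q = 0.632588, giving −½ ln(0.632588) = 0.228968.
1 − 2Q = 0.69968, giving −¼ ln(0.69968) = 0.089283.
d = 0.228968 + 0.089283 = 0.318251.

0.32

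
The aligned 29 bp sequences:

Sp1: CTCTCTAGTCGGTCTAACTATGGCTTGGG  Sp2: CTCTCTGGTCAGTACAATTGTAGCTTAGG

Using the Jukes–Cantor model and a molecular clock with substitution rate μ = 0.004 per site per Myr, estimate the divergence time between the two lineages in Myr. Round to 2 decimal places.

42.99

The sequences differ at 8 of 29 sites (7, 11, 14, 15, 18, 20, 22, 27), so p = 8/29 ≈ 0.275862.
d = −(3/4) ln(1 − 4p/3) = −0.75 ln(1 − 0.367816) = −0.75 ln(0.632184)
  = −0.75 × (-0.458575) = 0.343931 substitutions/site.
Under a molecular clock d = 2μt, so t = d/(2μ) = 0.343931 / (2 × 0.004) = 42.99 Myr.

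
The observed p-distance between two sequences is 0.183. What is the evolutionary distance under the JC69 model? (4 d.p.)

0.2098

d = −(3/4) ln(1 − 4p/3) = −0.75 ln(1 − 0.244) = −0.75 ln(0.756)
  = −0.75 × (-0.279714) = 0.209786 substitutions/site.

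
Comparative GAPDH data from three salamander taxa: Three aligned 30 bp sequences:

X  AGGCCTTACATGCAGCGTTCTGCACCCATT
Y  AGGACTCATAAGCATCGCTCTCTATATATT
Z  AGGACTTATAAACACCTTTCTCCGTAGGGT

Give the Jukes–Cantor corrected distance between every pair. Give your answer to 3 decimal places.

X–Y: 11/30 sites differ → p ≈ 0.366667, d = −0.75 ln(1 − 0.488889) = 0.503376 ≈ 0.503.
X–Z: 13/30 sites differ → p ≈ 0.433333, d = −0.75 ln(1 − 0.577777) = 0.646666 ≈ 0.647.
Y–Z: 10/30 sites differ → p ≈ 0.333333, d = −0.75 ln(1 − 0.444444) = 0.440839 ≈ 0.441.

d(X,Y) = 0.503, d(X,Z) = 0.647, d(Y,Z) = 0.441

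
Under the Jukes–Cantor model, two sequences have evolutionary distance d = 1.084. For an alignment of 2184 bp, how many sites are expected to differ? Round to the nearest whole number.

1252

Invert JC69: p = (3/4)(1 − e^(−4d/3)) = 0.75 × (1 − e^(-1.445333)) = 0.75 × (1 − 0.235668) = 0.573249.
Expected differing sites = pL ≈ 0.573249 × 2184 = 1251.975816 ≈ 1252.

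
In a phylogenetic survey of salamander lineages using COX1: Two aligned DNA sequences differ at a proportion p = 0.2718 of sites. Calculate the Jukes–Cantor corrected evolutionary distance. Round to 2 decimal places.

d = −(3/4) ln(1 − 4p/3) = −0.75 ln(1 − 0.3624) = −0.75 ln(0.6376)
  = −0.75 × (-0.450044) = 0.337533 substitutions/site.

0.34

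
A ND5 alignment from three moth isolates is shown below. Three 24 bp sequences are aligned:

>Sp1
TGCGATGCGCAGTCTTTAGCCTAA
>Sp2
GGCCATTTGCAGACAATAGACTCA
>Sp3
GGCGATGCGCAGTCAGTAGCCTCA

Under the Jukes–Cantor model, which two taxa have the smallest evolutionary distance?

Sp1–Sp2: 9/24 differ, p = 0.375, d = 0.520.
Sp1–Sp3: 4/24 differ, p = 0.167, d = 0.188.
Sp2–Sp3: 6/24 differ, p = 0.250, d = 0.304.
The smallest distance is between Sp1 and Sp3.

Sp1 and Sp3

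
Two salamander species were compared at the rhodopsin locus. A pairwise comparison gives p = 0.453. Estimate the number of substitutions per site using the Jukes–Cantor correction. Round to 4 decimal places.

d = −(3/4) ln(1 − 4p/3) = −0.75 ln(1 − 0.604) = −0.75 ln(0.396)
  = −0.75 × (-0.926341) = 0.694756 substitutions/site.

0.6948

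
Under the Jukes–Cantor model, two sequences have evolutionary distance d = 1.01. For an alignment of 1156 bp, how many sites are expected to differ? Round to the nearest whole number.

641

Invert JC69: p = (3/4)(1 − e^(−4d/3)) = 0.75 × (1 − e^(-1.346667)) = 0.75 × (1 − 0.260106) = 0.554921.
Expected differing sites = pL ≈ 0.554921 × 1156 = 641.488676 ≈ 641.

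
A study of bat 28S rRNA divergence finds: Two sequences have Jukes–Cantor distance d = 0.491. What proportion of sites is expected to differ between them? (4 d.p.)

0.3603

p = (3/4)(1 − e^(−4d/3)) = 0.75 × (1 − e^(-0.654667)) = 0.75 × (1 − 0.519615) = 0.360289.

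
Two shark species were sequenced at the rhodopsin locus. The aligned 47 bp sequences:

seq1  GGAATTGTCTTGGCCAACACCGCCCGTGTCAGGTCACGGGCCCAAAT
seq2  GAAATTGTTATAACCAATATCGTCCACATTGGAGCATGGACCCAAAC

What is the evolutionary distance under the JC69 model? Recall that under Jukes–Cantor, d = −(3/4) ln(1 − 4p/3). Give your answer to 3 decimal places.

0.536

The sequences differ at 18 of 47 sites, so p = 18/47 ≈ 0.382979.
d = −(3/4) ln(1 − 4p/3) = −0.75 ln(1 − 0.510639) = −0.75 ln(0.489361)
  = −0.75 × (-0.714655) = 0.535991 substitutions/site.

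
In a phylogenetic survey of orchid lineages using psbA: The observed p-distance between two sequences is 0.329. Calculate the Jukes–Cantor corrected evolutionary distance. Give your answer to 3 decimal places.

d = −(3/4) ln(1 − 4p/3) = −0.75 ln(1 − 0.438667) = −0.75 ln(0.561333)
  = −0.75 × (-0.577441) = 0.433081 substitutions/site.

0.433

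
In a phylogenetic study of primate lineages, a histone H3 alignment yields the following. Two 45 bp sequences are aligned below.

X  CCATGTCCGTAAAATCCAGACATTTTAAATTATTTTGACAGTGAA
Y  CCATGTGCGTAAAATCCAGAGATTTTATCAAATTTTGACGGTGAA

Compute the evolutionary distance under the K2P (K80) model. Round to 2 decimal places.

0.18

Of 45 sites, 1 differences are transitions and 6 are transversions, so P = 1/45 ≈ 0.022222 and Q = 6/45 ≈ 0.133333.
Under the Kimura two-parameter model, d = −½ ln(1 − 2P − Q) − ¼ ln(1 − 2Q).
1 − 2P − Q = 0.822223, giving −½ ln(0.822223) = 0.097872.
1 − 2Q = 0.733334, giving −¼ ln(0.733334) = 0.077539.
d = 0.097872 + 0.077539 = 0.175411.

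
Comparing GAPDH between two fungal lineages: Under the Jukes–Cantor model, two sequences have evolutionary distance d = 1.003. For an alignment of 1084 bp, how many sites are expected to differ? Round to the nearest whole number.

600

Invert JC69: p = (3/4)(1 − e^(−4d/3)) = 0.75 × (1 − e^(-1.337333)) = 0.75 × (1 − 0.262545) = 0.553091.
Expected differing sites = pL ≈ 0.553091 × 1084 = 599.550644 ≈ 600.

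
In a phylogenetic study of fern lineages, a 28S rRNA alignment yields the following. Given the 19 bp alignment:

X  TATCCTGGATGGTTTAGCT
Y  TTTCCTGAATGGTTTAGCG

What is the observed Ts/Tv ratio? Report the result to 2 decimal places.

0.50

Transitions are A↔G and C↔T; transversions are all other mismatches.
Transitions: 1. Transversions: 2.
R = 1/2 = 0.50.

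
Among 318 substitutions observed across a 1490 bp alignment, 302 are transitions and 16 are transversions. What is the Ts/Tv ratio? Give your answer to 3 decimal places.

18.875

R = 302/16 = 18.875.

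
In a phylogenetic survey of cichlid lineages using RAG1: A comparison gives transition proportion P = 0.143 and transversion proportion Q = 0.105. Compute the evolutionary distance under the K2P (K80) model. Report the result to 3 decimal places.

Under the Kimura two-parameter model, d = −½ ln(1 − 2P − Q) − ¼ ln(1 − 2Q).
1 − 2P − Q = 0.609, giving −½ ln(0.609) = 0.247969.
1 − 2Q = 0.79, giving −¼ ln(0.79) = 0.058931.
d = 0.247969 + 0.058931 = 0.306900.

0.307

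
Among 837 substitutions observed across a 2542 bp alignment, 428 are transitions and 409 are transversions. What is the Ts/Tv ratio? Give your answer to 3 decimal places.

1.046

R = 428/409 = 1.046454… ≈ 1.046 (to 3 d.p.).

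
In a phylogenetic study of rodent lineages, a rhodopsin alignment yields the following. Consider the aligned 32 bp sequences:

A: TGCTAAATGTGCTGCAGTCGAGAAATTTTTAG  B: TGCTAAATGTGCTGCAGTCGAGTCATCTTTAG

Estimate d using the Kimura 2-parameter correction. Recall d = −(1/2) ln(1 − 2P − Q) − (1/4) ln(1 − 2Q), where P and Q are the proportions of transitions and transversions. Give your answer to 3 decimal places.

0.100

Of 32 sites, 1 differences are transitions and 2 are transversions, so P = 1/32 = 0.03125 and Q = 2/32 = 0.0625.
Under the Kimura two-parameter model, d = −½ ln(1 − 2P − Q) − ¼ ln(1 − 2Q).
1 − 2P − Q = 0.875, giving −½ ln(0.875) = 0.066766.
1 − 2Q = 0.875, giving −¼ ln(0.875) = 0.033383.
d = 0.066766 + 0.033383 = 0.100149.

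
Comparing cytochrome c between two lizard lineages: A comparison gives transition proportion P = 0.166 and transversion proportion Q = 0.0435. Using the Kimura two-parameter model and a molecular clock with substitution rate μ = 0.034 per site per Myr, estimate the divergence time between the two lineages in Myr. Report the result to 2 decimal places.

3.80

Under the Kimura two-parameter model, d = −½ ln(1 − 2P − Q) − ¼ ln(1 − 2Q).
1 − 2P − Q = 0.6245, giving −½ ln(0.6245) = 0.235402.
1 − 2Q = 0.913, giving −¼ ln(0.913) = 0.022755.
d = 0.235402 + 0.022755 = 0.258157.
Under a molecular clock d = 2μt, so t = d/(2μ) = 0.258157 / (2 × 0.034) = 3.80 Myr.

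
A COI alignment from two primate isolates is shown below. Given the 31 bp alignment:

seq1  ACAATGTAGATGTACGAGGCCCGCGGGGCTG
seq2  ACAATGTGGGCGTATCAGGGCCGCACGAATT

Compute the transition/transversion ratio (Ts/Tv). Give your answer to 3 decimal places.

Transitions are A↔G and C↔T; transversions are all other mismatches.
Transitions: 6. Transversions: 5.
R = 6/5 = 1.200.

1.200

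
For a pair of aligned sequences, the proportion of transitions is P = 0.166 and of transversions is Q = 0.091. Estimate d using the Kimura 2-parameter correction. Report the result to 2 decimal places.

Under the Kimura two-parameter model, d = −½ ln(1 − 2P − Q) − ¼ ln(1 − 2Q).
1 − 2P − Q = 0.577, giving −½ ln(0.577) = 0.274957.
1 − 2Q = 0.818, giving −¼ ln(0.818) = 0.050223.
d = 0.274957 + 0.050223 = 0.325180.

0.33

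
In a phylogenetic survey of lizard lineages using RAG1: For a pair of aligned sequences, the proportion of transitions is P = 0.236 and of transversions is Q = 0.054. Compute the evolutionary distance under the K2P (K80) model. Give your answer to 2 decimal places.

0.40

Under the Kimura two-parameter model, d = −½ ln(1 − 2P − Q) − ¼ ln(1 − 2Q).
1 − 2P − Q = 0.474, giving −½ ln(0.474) = 0.373274.
1 − 2Q = 0.892, giving −¼ ln(0.892) = 0.028572.
d = 0.373274 + 0.028572 = 0.401846.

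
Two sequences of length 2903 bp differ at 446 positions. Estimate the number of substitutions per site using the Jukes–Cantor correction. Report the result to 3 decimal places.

p = 446/2903 ≈ 0.153634.
d = −(3/4) ln(1 − 4p/3) = −0.75 ln(1 − 0.204845) = −0.75 ln(0.795155)
  = −0.75 × (-0.229218) = 0.171914 substitutions/site.

0.172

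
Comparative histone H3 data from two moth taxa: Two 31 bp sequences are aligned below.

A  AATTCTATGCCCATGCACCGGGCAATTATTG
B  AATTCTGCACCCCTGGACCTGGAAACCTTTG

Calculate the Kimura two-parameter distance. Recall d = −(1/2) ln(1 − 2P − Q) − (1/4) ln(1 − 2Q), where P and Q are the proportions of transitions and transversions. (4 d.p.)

Of 31 sites, 5 differences are transitions and 5 are transversions, so P = 5/31 ≈ 0.16129 and Q = 5/31 ≈ 0.16129.
Under the Kimura two-parameter model, d = −½ ln(1 − 2P − Q) − ¼ ln(1 − 2Q).
1 − 2P − Q = 0.51613, giving −½ ln(0.51613) = 0.330698.
1 − 2Q = 0.67742, giving −¼ ln(0.67742) = 0.097366.
d = 0.330698 + 0.097366 = 0.428064.

0.4281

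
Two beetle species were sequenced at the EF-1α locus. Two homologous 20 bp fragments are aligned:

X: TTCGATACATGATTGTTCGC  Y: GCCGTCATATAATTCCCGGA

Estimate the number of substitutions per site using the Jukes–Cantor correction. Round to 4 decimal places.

0.9913

The sequences differ at 11 of 20 sites, so p = 11/20 = 0.55.
d = −(3/4) ln(1 − 4p/3) = −0.75 ln(1 − 0.733333) = −0.75 ln(0.266667)
  = −0.75 × (-1.321755) = 0.991316 substitutions/site.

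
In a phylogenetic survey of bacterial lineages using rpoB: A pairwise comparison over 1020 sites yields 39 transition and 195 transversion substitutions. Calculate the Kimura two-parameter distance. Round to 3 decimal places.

0.276

P = 39/1020 ≈ 0.038235 and Q = 195/1020 ≈ 0.191176.
Under the Kimura two-parameter model, d = −½ ln(1 − 2P − Q) − ¼ ln(1 − 2Q).
1 − 2P − Q = 0.732354, giving −½ ln(0.732354) = 0.155746.
1 − 2Q = 0.617648, giving −¼ ln(0.617648) = 0.120459.
d = 0.155746 + 0.120459 = 0.276205.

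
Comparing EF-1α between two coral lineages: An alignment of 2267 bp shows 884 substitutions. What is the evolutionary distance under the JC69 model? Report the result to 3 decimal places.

p = 884/2267 ≈ 0.389943.
d = −(3/4) ln(1 − 4p/3) = −0.75 ln(1 − 0.519924) = −0.75 ln(0.480076)
  = −0.75 × (-0.733811) = 0.550358 substitutions/site.

0.550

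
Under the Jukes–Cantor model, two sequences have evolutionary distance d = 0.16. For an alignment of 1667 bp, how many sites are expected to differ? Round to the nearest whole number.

Invert JC69: p = (3/4)(1 − e^(−4d/3)) = 0.75 × (1 − e^(-0.213333)) = 0.75 × (1 − 0.807887) = 0.144085.
Expected differing sites = pL ≈ 0.144085 × 1667 = 240.189695 ≈ 240.

240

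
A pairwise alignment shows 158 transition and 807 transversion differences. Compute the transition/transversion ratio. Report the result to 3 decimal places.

0.196

R = 158/807 = 0.195786… ≈ 0.196 (to 3 d.p.).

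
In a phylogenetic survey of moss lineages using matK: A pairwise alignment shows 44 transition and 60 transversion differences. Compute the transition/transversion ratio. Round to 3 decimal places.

0.733

R = 44/60 = 0.733333… ≈ 0.733 (to 3 d.p.).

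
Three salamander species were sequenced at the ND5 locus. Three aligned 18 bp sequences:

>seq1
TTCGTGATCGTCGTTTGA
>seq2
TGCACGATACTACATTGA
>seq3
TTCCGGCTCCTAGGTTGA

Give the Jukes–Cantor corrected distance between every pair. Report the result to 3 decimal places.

seq1–seq2: 8/18 sites differ → p ≈ 0.444444, d = −0.75 ln(1 − 0.592592) = 0.673455 ≈ 0.673.
seq1–seq3: 6/18 sites differ → p ≈ 0.333333, d = −0.75 ln(1 − 0.444444) = 0.440839 ≈ 0.441.
seq2–seq3: 7/18 sites differ → p ≈ 0.388889, d = −0.75 ln(1 − 0.518519) = 0.548166 ≈ 0.548.

d(seq1,seq2) = 0.673, d(seq1,seq3) = 0.441, d(seq2,seq3) = 0.548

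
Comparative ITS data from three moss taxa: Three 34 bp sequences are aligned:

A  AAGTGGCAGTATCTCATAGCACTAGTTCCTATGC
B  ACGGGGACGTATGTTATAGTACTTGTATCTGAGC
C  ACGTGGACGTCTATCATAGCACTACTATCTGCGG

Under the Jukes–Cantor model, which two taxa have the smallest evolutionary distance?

B and C

A–B: 12/34 differ, p = 0.353, d = 0.477.
A–C: 11/34 differ, p = 0.324, d = 0.423.
B–C: 9/34 differ, p = 0.265, d = 0.326.
The smallest distance is between B and C.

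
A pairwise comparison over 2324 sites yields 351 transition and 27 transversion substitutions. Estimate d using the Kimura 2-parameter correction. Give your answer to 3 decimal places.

P = 351/2324 ≈ 0.151033 and Q = 27/2324 ≈ 0.011618.
Under the Kimura two-parameter model, d = −½ ln(1 − 2P − Q) − ¼ ln(1 − 2Q).
1 − 2P − Q = 0.686316, giving −½ ln(0.686316) = 0.188209.
1 − 2Q = 0.976764, giving −¼ ln(0.976764) = 0.005878.
d = 0.188209 + 0.005878 = 0.194087.

0.194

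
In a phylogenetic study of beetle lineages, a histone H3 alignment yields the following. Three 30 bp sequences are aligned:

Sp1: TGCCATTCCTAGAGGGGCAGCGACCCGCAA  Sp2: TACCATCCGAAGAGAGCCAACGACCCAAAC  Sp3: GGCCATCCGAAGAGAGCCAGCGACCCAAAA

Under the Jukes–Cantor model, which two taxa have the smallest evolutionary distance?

Sp2 and Sp3

Sp1–Sp2: 10/30 differ, p = 0.333, d = 0.441.
Sp1–Sp3: 8/30 differ, p = 0.267, d = 0.330.
Sp2–Sp3: 4/30 differ, p = 0.133, d = 0.147.
The smallest distance is between Sp2 and Sp3.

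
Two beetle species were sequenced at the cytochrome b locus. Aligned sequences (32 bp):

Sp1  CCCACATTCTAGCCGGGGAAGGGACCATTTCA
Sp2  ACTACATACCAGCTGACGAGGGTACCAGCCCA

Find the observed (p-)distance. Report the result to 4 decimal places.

The sequences differ at 12 of 32 positions.
p = 12/32 = 0.3750.

0.3750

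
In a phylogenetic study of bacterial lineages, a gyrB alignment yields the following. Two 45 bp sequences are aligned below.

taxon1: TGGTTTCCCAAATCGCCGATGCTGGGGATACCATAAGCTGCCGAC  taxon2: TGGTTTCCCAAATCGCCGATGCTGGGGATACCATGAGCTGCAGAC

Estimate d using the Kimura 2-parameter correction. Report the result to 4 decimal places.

Of 45 sites, 1 differences are transitions and 1 are transversions, so P = 1/45 ≈ 0.022222 and Q = 1/45 ≈ 0.022222.
Under the Kimura two-parameter model, d = −½ ln(1 − 2P − Q) − ¼ ln(1 − 2Q).
1 − 2P − Q = 0.933334, giving −½ ln(0.933334) = 0.034496.
1 − 2Q = 0.955556, giving −¼ ln(0.955556) = 0.011365.
d = 0.034496 + 0.011365 = 0.045861.

0.0459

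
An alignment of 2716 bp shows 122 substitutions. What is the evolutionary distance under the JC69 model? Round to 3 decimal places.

p = 122/2716 ≈ 0.044919.
d = −(3/4) ln(1 − 4p/3) = −0.75 ln(1 − 0.059892) = −0.75 ln(0.940108)
  = −0.75 × (-0.061761) = 0.046321 substitutions/site.

0.046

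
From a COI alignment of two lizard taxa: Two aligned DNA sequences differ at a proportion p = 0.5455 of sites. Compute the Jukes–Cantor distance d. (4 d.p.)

d = −(3/4) ln(1 − 4p/3) = −0.75 ln(1 − 0.727333) = −0.75 ln(0.272667)
  = −0.75 × (-1.299504) = 0.974628 substitutions/site.

0.9746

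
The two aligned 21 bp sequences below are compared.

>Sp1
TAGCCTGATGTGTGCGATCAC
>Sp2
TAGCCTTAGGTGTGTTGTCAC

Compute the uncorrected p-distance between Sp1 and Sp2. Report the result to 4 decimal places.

The sequences differ at 5 of 21 positions (sites 7, 9, 15, 16, 17).
p = 5/21 = 0.238095… ≈ 0.2381 (to 4 d.p.).

0.2381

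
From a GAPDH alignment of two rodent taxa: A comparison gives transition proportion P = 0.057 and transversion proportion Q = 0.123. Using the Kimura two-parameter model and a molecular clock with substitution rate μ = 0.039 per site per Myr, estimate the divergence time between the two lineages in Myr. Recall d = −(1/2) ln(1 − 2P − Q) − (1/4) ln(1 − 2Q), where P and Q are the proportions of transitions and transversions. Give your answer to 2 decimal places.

Under the Kimura two-parameter model, d = −½ ln(1 − 2P − Q) − ¼ ln(1 − 2Q).
1 − 2P − Q = 0.763, giving −½ ln(0.763) = 0.135249.
1 − 2Q = 0.754, giving −¼ ln(0.754) = 0.070591.
d = 0.135249 + 0.070591 = 0.205840.
Under a molecular clock d = 2μt, so t = d/(2μ) = 0.205840 / (2 × 0.039) = 2.64 Myr.

2.64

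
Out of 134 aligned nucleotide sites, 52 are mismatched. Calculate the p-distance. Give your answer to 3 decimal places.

p = 52/134 = 0.388059… ≈ 0.388 (to 3 d.p.).

0.388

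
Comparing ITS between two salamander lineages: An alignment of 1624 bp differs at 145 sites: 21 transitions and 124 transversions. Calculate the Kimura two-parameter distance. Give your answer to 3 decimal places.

P = 21/1624 ≈ 0.012931 and Q = 124/1624 ≈ 0.076355.
Under the Kimura two-parameter model, d = −½ ln(1 − 2P − Q) − ¼ ln(1 − 2Q).
1 − 2P − Q = 0.897783, giving −½ ln(0.897783) = 0.053913.
1 − 2Q = 0.84729, giving −¼ ln(0.84729) = 0.041428.
d = 0.053913 + 0.041428 = 0.095341.

0.095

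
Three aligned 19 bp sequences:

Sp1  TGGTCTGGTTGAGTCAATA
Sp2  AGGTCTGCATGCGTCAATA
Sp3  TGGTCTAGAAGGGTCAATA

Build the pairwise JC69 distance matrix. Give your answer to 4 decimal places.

d(Sp1,Sp2) = 0.2471, d(Sp1,Sp3) = 0.2471, d(Sp2,Sp3) = 0.3241

Sp1–Sp2: 4/19 sites differ → p ≈ 0.210526, d = −0.75 ln(1 − 0.280701) = 0.247109 ≈ 0.2471.
Sp1–Sp3: 4/19 sites differ → p ≈ 0.210526, d = −0.75 ln(1 − 0.280701) = 0.247109 ≈ 0.2471.
Sp2–Sp3: 5/19 sites differ → p ≈ 0.263158, d = −0.75 ln(1 − 0.350877) = 0.324100 ≈ 0.3241.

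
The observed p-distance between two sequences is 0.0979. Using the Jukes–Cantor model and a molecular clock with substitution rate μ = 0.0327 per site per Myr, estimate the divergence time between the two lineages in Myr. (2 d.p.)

d = −(3/4) ln(1 − 4p/3) = −0.75 ln(1 − 0.130533) = −0.75 ln(0.869467)
  = −0.75 × (-0.139875) = 0.104906 substitutions/site.
Under a molecular clock d = 2μt, so t = d/(2μ) = 0.104906 / (2 × 0.0327) = 1.60 Myr.

1.60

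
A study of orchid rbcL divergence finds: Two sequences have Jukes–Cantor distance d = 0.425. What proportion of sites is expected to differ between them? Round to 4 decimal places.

0.3244

p = (3/4)(1 − e^(−4d/3)) = 0.75 × (1 − e^(-0.566667)) = 0.75 × (1 − 0.567413) = 0.324440.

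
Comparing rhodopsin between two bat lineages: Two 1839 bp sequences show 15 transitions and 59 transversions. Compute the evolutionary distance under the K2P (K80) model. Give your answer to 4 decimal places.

0.0414

P = 15/1839 ≈ 0.008157 and Q = 59/1839 ≈ 0.032083.
Under the Kimura two-parameter model, d = −½ ln(1 − 2P − Q) − ¼ ln(1 − 2Q).
1 − 2P − Q = 0.951603, giving −½ ln(0.951603) = 0.024804.
1 − 2Q = 0.935834, giving −¼ ln(0.935834) = 0.016579.
d = 0.024804 + 0.016579 = 0.041383.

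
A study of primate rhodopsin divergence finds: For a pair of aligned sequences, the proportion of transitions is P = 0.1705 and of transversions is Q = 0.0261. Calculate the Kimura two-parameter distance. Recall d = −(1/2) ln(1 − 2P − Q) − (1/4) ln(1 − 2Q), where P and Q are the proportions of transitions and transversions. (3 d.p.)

0.242

Under the Kimura two-parameter model, d = −½ ln(1 − 2P − Q) − ¼ ln(1 − 2Q).
1 − 2P − Q = 0.6329, giving −½ ln(0.6329) = 0.228721.
1 − 2Q = 0.9478, giving −¼ ln(0.9478) = 0.013403.
d = 0.228721 + 0.013403 = 0.242124.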